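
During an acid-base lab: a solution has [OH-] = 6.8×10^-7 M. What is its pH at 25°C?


pOH = -log10([OH-]) = -log10(6.8×10^-7)
= 7 - log10(6.8) = 6.17
pH = 14 - pOH = 14 - 6.17 = 7.83

7.83


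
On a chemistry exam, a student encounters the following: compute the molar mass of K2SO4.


M(K2SO4) = 2×39.1 + 1×32.07 + 4×16.0
= 78.2 + 32.07 + 64.0
= 174.27 g/mol

174.27 g/mol


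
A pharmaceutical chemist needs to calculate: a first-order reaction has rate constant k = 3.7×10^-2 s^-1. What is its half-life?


t½ = ln2/k = 0.693147/(3.7×10^-2 s^-1)
= 18.73 s

18.73 s


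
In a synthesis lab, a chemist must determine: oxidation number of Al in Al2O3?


Al is +3
Oxidation number: +3

+3


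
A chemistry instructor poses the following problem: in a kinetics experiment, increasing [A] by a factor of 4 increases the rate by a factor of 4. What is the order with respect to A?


rate ∝ [A]^n
4^n = 4 → n = 1
Order in A: 1

1


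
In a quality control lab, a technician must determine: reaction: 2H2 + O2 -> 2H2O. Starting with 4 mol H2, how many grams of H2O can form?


Mole ratio H2O:H2 = 2:2
n(H2O) = 4 × 2/2 = 4.000 mol
mass = 4.000 × 18.02 = 72.08 g

72.08 g


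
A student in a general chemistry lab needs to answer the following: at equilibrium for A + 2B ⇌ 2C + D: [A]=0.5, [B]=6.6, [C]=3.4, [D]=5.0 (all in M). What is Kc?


Kc = [C]^2[D]/([A][B]^2)
= (3.4^2 × 5.0^1)/(0.5^1 × 6.6^2)
= 57.8/21.78
= 2.654

2.654


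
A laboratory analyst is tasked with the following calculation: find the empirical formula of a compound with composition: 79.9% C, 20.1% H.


Assume 100 g sample. Moles of each element:
  C: 79.9/12.01 = 6.653 mol
  H: 20.1/1.008 = 19.94 mol
Divide by smallest (6.653):
  C: 6.653/6.653 = 1.0
  H: 19.94/6.653 = 3.0
Empirical formula: CH3

CH3


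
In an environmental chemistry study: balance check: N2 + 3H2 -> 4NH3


Equation: N2 + 3H2 -> 4NH3
Check atoms: H: 6≠12, N: 2≠4
Not balanced

No, not balanced


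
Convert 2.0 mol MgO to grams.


M(MgO) = 40.31 g/mol
mass = n × M = 2.0 × 40.31 = 80.62 g

80.62 g


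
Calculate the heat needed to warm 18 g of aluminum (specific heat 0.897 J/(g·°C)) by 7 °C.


q = mcΔT = 18 × 0.897 × 7
= 113.02 J

113.02 J


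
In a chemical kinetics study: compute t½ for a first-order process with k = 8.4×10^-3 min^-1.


t½ = ln2/k = 0.693147/(8.4×10^-3 min^-1)
= 82.52 min

82.52 min


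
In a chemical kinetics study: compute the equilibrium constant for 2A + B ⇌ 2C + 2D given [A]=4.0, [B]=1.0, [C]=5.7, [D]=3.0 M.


Kc = [C]^2[D]^2/([A]^2[B])
= (5.7^2 × 3.0^2)/(4.0^2 × 1.0^1)
= 292.41/16
= 18.28

18.28


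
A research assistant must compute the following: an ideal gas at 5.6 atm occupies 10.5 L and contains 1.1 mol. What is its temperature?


PV = nRT  (R = 0.08206 L·atm/(mol·K))
T = PV/(nR) = 5.6×10.5/(1.1×0.08206)
= 58.80/0.090266
= 651.41 K

651.41 K


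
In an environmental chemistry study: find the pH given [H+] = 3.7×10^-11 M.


pH = -log10([H+]) = -log10(3.7×10^-11)
= 11 - log10(3.7)
= 11 - 0.57
= 10.43

10.43


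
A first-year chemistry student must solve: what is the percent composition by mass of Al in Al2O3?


M(Al2O3) = 2×26.98 + 3×16.0 = 101.96 g/mol
Mass of Al = 2 × 26.98 = 53.96 g/mol
% Al = 53.96/101.96 × 100 = 52.92%

52.92%


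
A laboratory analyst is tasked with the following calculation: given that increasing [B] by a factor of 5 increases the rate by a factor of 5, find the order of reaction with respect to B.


rate ∝ [B]^n
5^n = 5 → n = 1
Order in B: 1

1


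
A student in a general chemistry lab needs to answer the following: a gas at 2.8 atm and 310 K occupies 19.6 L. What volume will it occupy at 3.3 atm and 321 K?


P1V1/T1 = P2V2/T2
V2 = P1V1T2/(T1P2)
= 2.8×19.6×321/(310×3.3)
= 17.22 L

17.22 L


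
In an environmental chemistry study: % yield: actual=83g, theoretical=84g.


% yield = actual/theoretical × 100
= 83/84 × 100
= 98.81%

98.81%


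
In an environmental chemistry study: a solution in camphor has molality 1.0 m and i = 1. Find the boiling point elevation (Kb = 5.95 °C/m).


ΔTb = Kb × m × i
= 5.95 × 1.0 × 1
= 5.95 °C

5.95 °C


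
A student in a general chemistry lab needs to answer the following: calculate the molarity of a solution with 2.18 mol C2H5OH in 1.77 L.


M = n/V = 2.18/1.77 = 1.232 mol/L

1.232 M


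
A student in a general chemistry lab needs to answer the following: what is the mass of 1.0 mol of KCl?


M(KCl) = 74.55 g/mol
mass = n × M = 1.0 × 74.55 = 74.55 g

74.55 g


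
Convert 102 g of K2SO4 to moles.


M(K2SO4) = 174.27 g/mol
n = mass/M = 102/174.27 = 0.5853 mol

0.5853 mol


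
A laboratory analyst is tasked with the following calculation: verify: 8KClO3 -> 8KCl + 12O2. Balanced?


Equation: 8KClO3 -> 8KCl + 12O2
Check atoms: Cl: 8=8, K: 8=8, O: 24=24
Balanced

Yes, balanced


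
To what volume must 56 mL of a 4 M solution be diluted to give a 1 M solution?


C1V1 = C2V2
4 × 56 = 1 × V2
V2 = 224/1 = 224.0 mL

224.0 mL


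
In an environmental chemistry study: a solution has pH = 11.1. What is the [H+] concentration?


[H+] = 10^(-pH) = 10^(-11.1)
= 7.94×10^-12 M

7.94×10^-12 M


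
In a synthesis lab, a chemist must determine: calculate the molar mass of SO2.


M(SO2) = 1×32.07 + 2×16.0
= 32.07 + 32.0
= 64.07 g/mol

64.07 g/mol


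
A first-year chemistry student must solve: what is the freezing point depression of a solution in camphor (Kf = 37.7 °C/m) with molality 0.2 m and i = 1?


ΔTf = Kf × m × i
= 37.7 × 0.2 × 1
= 7.54 °C

7.54 °C


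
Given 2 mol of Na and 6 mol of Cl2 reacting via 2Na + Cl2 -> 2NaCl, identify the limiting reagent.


Mole ratio available / coefficient:
  Na: 2/2 = 1.000
  Cl2: 6/1 = 6.000
Smaller ratio is limiting.

Na


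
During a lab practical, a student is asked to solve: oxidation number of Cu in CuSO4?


Sulfate is -2, so Cu = +2
Oxidation number: +2

+2


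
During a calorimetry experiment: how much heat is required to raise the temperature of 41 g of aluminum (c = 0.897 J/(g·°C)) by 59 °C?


q = mcΔT = 41 × 0.897 × 59
= 2169.84 J

2169.84 J


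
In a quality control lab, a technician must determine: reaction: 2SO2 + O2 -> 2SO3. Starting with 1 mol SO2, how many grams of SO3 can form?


Mole ratio SO3:SO2 = 2:2
n(SO3) = 1 × 2/2 = 1.000 mol
mass = 1.000 × 80.07 = 80.07 g

80.07 g


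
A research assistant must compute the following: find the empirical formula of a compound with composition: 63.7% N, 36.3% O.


Assume 100 g sample. Moles of each element:
  N: 63.7/14.01 = 4.547 mol
  O: 36.3/16.0 = 2.269 mol
Divide by smallest (2.269):
  N: 4.547/2.269 = 2.0
  O: 2.269/2.269 = 1.0
Empirical formula: N2O

N2O


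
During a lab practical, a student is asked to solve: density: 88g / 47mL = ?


ρ = mass/volume
= 88/47
= 1.872 g/mL

1.872 g/mL


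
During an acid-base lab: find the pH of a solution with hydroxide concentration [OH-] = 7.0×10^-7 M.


pOH = -log10([OH-]) = -log10(7.0×10^-7)
= 7 - log10(7.0) = 6.15
pH = 14 - pOH = 14 - 6.15 = 7.85

7.85


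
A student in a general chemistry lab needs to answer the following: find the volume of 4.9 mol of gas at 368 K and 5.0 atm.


PV = nRT  (R = 0.08206 L·atm/(mol·K))
V = nRT/P = 4.9×0.08206×368/5.0
= 29.594 L

29.594 L


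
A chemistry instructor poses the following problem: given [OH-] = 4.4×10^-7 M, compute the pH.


pOH = -log10([OH-]) = -log10(4.4×10^-7)
= 7 - log10(4.4) = 6.36
pH = 14 - pOH = 14 - 6.36 = 7.64

7.64


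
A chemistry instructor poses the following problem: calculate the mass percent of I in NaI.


M(NaI) = 1×22.99 + 1×126.9 = 149.89 g/mol
Mass of I = 1 × 126.9 = 126.90 g/mol
% I = 126.90/149.89 × 100 = 84.66%

84.66%


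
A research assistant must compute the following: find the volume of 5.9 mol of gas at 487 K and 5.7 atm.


PV = nRT  (R = 0.08206 L·atm/(mol·K))
V = nRT/P = 5.9×0.08206×487/5.7
= 41.365 L

41.365 L


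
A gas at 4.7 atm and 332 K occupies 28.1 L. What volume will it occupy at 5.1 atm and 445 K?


P1V1/T1 = P2V2/T2
V2 = P1V1T2/(T1P2)
= 4.7×28.1×445/(332×5.1)
= 34.71 L

34.71 L


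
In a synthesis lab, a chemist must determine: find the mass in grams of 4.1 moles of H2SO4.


M(H2SO4) = 98.09 g/mol
mass = n × M = 4.1 × 98.09 = 402.17 g

402.17 g


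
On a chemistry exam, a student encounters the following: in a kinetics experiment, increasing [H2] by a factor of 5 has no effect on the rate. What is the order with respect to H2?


rate ∝ [H2]^n
rate ∝ [H2]^0
Order in H2: 0

0


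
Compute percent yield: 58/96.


% yield = actual/theoretical × 100
= 58/96 × 100
= 60.42%

60.42%


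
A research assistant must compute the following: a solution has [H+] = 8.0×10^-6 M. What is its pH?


pH = -log10([H+]) = -log10(8.0×10^-6)
= 6 - log10(8.0)
= 6 - 0.9
= 5.1

5.1


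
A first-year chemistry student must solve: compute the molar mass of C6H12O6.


M(C6H12O6) = 6×12.01 + 12×1.008 + 6×16.0
= 72.06 + 12.1 + 96.0
= 180.16 g/mol

180.16 g/mol


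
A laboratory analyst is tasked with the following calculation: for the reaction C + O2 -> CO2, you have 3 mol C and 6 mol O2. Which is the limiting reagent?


Mole ratio available / coefficient:
  C: 3/1 = 3.000
  O2: 6/1 = 6.000
Smaller ratio is limiting.

C


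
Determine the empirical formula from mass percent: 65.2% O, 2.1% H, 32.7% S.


Assume 100 g sample. Moles of each element:
  O: 65.2/16.0 = 4.075 mol
  H: 2.1/1.008 = 2.083 mol
  S: 32.7/32.07 = 1.02 mol
Divide by smallest (1.02):
  O: 4.075/1.02 = 4.0
  H: 2.083/1.02 = 2.04
  S: 1.02/1.02 = 1.0
Empirical formula: H2SO4

H2SO4


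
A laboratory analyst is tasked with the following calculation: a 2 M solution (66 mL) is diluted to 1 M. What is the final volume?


C1V1 = C2V2
2 × 66 = 1 × V2
V2 = 132/1 = 132.0 mL

132.0 mL


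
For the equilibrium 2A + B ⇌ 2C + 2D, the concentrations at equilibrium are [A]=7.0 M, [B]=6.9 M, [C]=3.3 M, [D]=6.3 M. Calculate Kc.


Kc = [C]^2[D]^2/([A]^2[B])
= (3.3^2 × 6.3^2)/(7.0^2 × 6.9^1)
= 432.2241/338.1
= 1.278

1.278


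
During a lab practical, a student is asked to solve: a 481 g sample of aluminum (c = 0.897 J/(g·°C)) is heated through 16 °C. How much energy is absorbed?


q = mcΔT = 481 × 0.897 × 16
= 6903.31 J

6903.31 J


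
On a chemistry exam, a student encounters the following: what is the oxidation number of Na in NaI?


Group 1 metal: +1
Oxidation number: +1

+1


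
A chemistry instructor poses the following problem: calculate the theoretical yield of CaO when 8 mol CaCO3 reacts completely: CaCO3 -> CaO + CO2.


Mole ratio CaO:CaCO3 = 1:1
n(CaO) = 8 × 1/1 = 8.000 mol
mass = 8.000 × 56.08 = 448.64 g

448.64 g


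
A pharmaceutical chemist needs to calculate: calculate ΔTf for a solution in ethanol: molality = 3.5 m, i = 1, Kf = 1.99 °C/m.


ΔTf = Kf × m × i
= 1.99 × 3.5 × 1
= 6.965 °C

6.965 °C


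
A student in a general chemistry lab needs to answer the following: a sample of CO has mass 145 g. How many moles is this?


M(CO) = 28.01 g/mol
n = mass/M = 145/28.01 = 5.1767 mol

5.1767 mol


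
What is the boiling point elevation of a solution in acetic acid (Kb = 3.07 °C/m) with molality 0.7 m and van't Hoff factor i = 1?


ΔTb = Kb × m × i
= 3.07 × 0.7 × 1
= 2.149 °C

2.149 °C


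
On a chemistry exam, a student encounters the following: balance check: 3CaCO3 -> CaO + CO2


Equation: 3CaCO3 -> CaO + CO2
Check atoms: C: 3≠1, Ca: 3≠1, O: 9≠3
Not balanced

No, not balanced


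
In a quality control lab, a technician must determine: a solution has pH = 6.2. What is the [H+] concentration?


[H+] = 10^(-pH) = 10^(-6.2)
= 6.31×10^-7 M

6.31×10^-7 M


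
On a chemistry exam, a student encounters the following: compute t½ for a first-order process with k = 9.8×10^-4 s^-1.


t½ = ln2/k = 0.693147/(9.8×10^-4 s^-1)
= 707.3 s

707.3 s


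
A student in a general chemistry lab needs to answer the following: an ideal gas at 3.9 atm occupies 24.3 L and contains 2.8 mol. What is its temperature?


PV = nRT  (R = 0.08206 L·atm/(mol·K))
T = PV/(nR) = 3.9×24.3/(2.8×0.08206)
= 94.77/0.229768
= 412.46 K

412.46 K


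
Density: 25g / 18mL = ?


ρ = mass/volume
= 25/18
= 1.389 g/mL

1.389 g/mL


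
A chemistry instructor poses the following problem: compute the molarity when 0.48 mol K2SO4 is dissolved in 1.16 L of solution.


M = n/V = 0.48/1.16 = 0.414 mol/L

0.414 M


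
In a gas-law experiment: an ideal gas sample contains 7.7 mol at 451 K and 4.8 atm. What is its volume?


PV = nRT  (R = 0.08206 L·atm/(mol·K))
V = nRT/P = 7.7×0.08206×451/4.8
= 59.369 L

59.369 L


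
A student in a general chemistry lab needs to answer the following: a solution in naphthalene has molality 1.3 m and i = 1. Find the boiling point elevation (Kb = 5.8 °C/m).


ΔTb = Kb × m × i
= 5.8 × 1.3 × 1
= 7.54 °C

7.54 °C


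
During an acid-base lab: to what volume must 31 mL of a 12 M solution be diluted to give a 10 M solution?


C1V1 = C2V2
12 × 31 = 10 × V2
V2 = 372/10 = 37.2 mL

37.2 mL


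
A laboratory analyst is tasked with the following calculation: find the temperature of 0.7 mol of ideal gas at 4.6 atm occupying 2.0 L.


PV = nRT  (R = 0.08206 L·atm/(mol·K))
T = PV/(nR) = 4.6×2.0/(0.7×0.08206)
= 9.20/0.057442
= 160.16 K

160.16 K


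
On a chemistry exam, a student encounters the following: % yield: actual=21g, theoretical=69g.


% yield = actual/theoretical × 100
= 21/69 × 100
= 30.43%

30.43%


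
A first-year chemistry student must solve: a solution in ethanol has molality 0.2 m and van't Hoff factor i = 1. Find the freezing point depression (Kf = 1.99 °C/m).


ΔTf = Kf × m × i
= 1.99 × 0.2 × 1
= 0.398 °C

0.398 °C


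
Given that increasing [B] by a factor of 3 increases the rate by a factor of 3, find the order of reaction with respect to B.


rate ∝ [B]^n
3^n = 3 → n = 1
Order in B: 1

1


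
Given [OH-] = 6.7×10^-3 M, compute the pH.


pOH = -log10([OH-]) = -log10(6.7×10^-3)
= 3 - log10(6.7) = 2.17
pH = 14 - pOH = 14 - 2.17 = 11.83

11.83


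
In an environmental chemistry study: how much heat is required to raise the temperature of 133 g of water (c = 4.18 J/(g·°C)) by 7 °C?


q = mcΔT = 133 × 4.18 × 7
= 3891.58 J

3891.58 J


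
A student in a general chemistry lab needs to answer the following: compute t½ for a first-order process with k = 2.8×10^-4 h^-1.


t½ = ln2/k = 0.693147/(2.8×10^-4 h^-1)
= 2476 h

2476 h


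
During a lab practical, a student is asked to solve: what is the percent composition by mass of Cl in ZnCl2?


M(ZnCl2) = 1×65.38 + 2×35.45 = 136.28 g/mol
Mass of Cl = 2 × 35.45 = 70.90 g/mol
% Cl = 70.90/136.28 × 100 = 52.03%

52.03%


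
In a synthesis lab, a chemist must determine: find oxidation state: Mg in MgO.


Group 2 metal: +2
Oxidation number: +2

+2


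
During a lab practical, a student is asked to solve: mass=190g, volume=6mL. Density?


ρ = mass/volume
= 190/6
= 31.667 g/mL

31.667 g/mL


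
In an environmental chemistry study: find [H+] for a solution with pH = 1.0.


[H+] = 10^(-pH) = 10^(-1.0)
= 1.0×10^-1 M

1.0×10^-1 M


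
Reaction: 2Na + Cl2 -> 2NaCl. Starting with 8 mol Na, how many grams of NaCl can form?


Mole ratio NaCl:Na = 2:2
n(NaCl) = 8 × 2/2 = 8.000 mol
mass = 8.000 × 58.44 = 467.52 g

467.52 g


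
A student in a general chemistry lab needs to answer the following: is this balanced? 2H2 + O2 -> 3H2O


Equation: 2H2 + O2 -> 3H2O
Check atoms: H: 4≠6, O: 2≠3
Not balanced

No, not balanced


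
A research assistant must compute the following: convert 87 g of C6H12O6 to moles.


M(C6H12O6) = 180.16 g/mol
n = mass/M = 87/180.16 = 0.4829 mol

0.4829 mol


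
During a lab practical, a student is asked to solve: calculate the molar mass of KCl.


M(KCl) = 1×39.1 + 1×35.45
= 39.1 + 35.45
= 74.55 g/mol

74.55 g/mol


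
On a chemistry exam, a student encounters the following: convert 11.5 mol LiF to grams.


M(LiF) = 25.94 g/mol
mass = n × M = 11.5 × 25.94 = 298.31 g

298.31 g


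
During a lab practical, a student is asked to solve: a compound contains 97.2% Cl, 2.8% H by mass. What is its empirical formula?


Assume 100 g sample. Moles of each element:
  Cl: 97.2/35.45 = 2.742 mol
  H: 2.8/1.008 = 2.778 mol
Divide by smallest (2.742):
  Cl: 2.742/2.742 = 1.0
  H: 2.778/2.742 = 1.01
Empirical formula: HCl

HCl


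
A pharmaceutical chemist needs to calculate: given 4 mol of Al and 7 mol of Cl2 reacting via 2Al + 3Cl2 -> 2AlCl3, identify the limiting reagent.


Mole ratio available / coefficient:
  Al: 4/2 = 2.000
  Cl2: 7/3 = 2.333
Smaller ratio is limiting.

Al


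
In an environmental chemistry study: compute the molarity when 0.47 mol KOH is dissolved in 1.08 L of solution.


M = n/V = 0.47/1.08 = 0.435 mol/L

0.435 M


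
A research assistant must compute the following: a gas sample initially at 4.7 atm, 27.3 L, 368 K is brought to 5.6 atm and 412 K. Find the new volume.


P1V1/T1 = P2V2/T2
V2 = P1V1T2/(T1P2)
= 4.7×27.3×412/(368×5.6)
= 25.652 L

25.652 L


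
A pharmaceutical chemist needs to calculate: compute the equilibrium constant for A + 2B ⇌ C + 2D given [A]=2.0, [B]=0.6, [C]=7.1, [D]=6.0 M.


Kc = [C][D]^2/([A][B]^2)
= (7.1^1 × 6.0^2)/(2.0^1 × 0.6^2)
= 255.6/0.72
= 355.0

355.0


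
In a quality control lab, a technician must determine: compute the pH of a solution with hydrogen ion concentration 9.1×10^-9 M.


pH = -log10([H+]) = -log10(9.1×10^-9)
= 9 - log10(9.1)
= 9 - 0.96
= 8.04

8.04


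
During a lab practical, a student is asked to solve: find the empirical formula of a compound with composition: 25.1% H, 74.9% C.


Assume 100 g sample. Moles of each element:
  H: 25.1/1.008 = 24.901 mol
  C: 74.9/12.01 = 6.236 mol
Divide by smallest (6.236):
  H: 24.901/6.236 = 3.99
  C: 6.236/6.236 = 1.0
Empirical formula: CH4

CH4


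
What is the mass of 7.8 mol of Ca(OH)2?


M(Ca(OH)2) = 74.1 g/mol
mass = n × M = 7.8 × 74.1 = 577.98 g

577.98 g


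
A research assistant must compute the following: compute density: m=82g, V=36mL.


ρ = mass/volume
= 82/36
= 2.278 g/mL

2.278 g/mL


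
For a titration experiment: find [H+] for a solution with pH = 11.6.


[H+] = 10^(-pH) = 10^(-11.6)
= 2.51×10^-12 M

2.51×10^-12 M


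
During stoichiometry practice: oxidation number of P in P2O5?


2x + 5(-2) = 0, so x = +5
Oxidation number: +5

+5


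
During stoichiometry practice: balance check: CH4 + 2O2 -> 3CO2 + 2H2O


Equation: CH4 + 2O2 -> 3CO2 + 2H2O
Check atoms: C: 1≠3, H: 4=4, O: 4≠8
Not balanced

No, not balanced


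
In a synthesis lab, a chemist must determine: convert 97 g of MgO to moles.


M(MgO) = 40.31 g/mol
n = mass/M = 97/40.31 = 2.4064 mol

2.4064 mol


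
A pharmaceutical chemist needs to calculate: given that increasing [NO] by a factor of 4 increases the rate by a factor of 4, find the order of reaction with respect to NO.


rate ∝ [NO]^n
4^n = 4 → n = 1
Order in NO: 1

1


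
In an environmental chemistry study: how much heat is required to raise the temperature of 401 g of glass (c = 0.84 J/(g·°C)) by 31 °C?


q = mcΔT = 401 × 0.84 × 31
= 10442.04 J

10442.04 J


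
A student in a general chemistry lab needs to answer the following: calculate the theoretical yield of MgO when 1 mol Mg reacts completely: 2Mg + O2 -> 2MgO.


Mole ratio MgO:Mg = 2:2
n(MgO) = 1 × 2/2 = 1.000 mol
mass = 1.000 × 40.31 = 40.31 g

40.31 g


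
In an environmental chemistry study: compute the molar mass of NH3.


M(NH3) = 1×14.01 + 3×1.008
= 14.01 + 3.02
= 17.03 g/mol

17.03 g/mol


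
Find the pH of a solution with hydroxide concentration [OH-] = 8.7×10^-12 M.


pOH = -log10([OH-]) = -log10(8.7×10^-12)
= 12 - log10(8.7) = 11.06
pH = 14 - pOH = 14 - 11.06 = 2.94

2.94


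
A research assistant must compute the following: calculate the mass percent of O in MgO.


M(MgO) = 1×24.31 + 1×16.0 = 40.31 g/mol
Mass of O = 1 × 16.0 = 16.00 g/mol
% O = 16.00/40.31 × 100 = 39.69%

39.69%


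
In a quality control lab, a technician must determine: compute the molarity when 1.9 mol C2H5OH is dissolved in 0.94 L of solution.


M = n/V = 1.9/0.94 = 2.021 mol/L

2.021 M


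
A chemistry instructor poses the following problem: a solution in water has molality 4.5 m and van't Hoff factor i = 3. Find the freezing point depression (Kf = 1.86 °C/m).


ΔTf = Kf × m × i
= 1.86 × 4.5 × 3
= 25.11 °C

25.11 °C


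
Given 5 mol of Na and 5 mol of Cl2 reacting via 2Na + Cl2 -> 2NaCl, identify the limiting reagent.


Mole ratio available / coefficient:
  Na: 5/2 = 2.500
  Cl2: 5/1 = 5.000
Smaller ratio is limiting.

Na


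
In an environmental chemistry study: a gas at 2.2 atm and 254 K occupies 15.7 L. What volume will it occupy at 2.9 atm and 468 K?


P1V1/T1 = P2V2/T2
V2 = P1V1T2/(T1P2)
= 2.2×15.7×468/(254×2.9)
= 21.945 L

21.945 L


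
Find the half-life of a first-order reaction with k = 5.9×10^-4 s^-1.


t½ = ln2/k = 0.693147/(5.9×10^-4 s^-1)
= 1175 s

1175 s


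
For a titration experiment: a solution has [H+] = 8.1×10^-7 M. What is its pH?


pH = -log10([H+]) = -log10(8.1×10^-7)
= 7 - log10(8.1)
= 7 - 0.91
= 6.09

6.09


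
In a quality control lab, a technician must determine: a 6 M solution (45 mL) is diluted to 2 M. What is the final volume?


C1V1 = C2V2
6 × 45 = 2 × V2
V2 = 270/2 = 135.0 mL

135.0 mL


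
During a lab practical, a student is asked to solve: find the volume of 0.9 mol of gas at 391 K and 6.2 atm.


PV = nRT  (R = 0.08206 L·atm/(mol·K))
V = nRT/P = 0.9×0.08206×391/6.2
= 4.658 L

4.658 L


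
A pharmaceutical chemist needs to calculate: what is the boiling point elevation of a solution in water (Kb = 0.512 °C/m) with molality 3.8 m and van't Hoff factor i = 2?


ΔTb = Kb × m × i
= 0.512 × 3.8 × 2
= 3.8912 °C

3.8912 °C


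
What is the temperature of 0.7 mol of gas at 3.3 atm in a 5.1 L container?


PV = nRT  (R = 0.08206 L·atm/(mol·K))
T = PV/(nR) = 3.3×5.1/(0.7×0.08206)
= 16.83/0.057442
= 292.99 K

292.99 K


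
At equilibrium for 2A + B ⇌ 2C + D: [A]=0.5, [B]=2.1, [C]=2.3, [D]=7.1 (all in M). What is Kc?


Kc = [C]^2[D]/([A]^2[B])
= (2.3^2 × 7.1^1)/(0.5^2 × 2.1^1)
= 37.559/0.525
= 71.54

71.54


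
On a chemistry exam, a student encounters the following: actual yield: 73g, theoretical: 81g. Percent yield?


% yield = actual/theoretical × 100
= 73/81 × 100
= 90.12%

90.12%


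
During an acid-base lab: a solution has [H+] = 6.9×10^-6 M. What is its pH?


pH = -log10([H+]) = -log10(6.9×10^-6)
= 6 - log10(6.9)
= 6 - 0.84
= 5.16

5.16


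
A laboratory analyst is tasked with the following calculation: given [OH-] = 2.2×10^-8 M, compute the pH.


pOH = -log10([OH-]) = -log10(2.2×10^-8)
= 8 - log10(2.2) = 7.66
pH = 14 - pOH = 14 - 7.66 = 6.34

6.34


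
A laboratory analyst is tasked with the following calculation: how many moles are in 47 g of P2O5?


M(P2O5) = 141.94 g/mol
n = mass/M = 47/141.94 = 0.3311 mol

0.3311 mol


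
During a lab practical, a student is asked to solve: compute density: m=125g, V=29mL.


ρ = mass/volume
= 125/29
= 4.31 g/mL

4.31 g/mL


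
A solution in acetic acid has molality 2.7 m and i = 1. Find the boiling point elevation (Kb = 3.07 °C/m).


ΔTb = Kb × m × i
= 3.07 × 2.7 × 1
= 8.289 °C

8.289 °C


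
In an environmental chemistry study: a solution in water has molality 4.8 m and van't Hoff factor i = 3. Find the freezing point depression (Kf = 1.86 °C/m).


ΔTf = Kf × m × i
= 1.86 × 4.8 × 3
= 26.784 °C

26.784 °C


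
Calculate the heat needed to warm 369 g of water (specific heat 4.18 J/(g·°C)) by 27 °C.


q = mcΔT = 369 × 4.18 × 27
= 41645.34 J

41645.34 J


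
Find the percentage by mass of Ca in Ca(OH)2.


M(Ca(OH)2) = 1×40.08 + 2×16.0 + 2×1.008 = 74.096 g/mol
Mass of Ca = 1 × 40.08 = 40.08 g/mol
% Ca = 40.08/74.096 × 100 = 54.09%

54.09%


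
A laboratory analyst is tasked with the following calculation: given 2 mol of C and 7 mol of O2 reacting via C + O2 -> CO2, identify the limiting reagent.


Mole ratio available / coefficient:
  C: 2/1 = 2.000
  O2: 7/1 = 7.000
Smaller ratio is limiting.

C


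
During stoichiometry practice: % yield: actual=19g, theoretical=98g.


% yield = actual/theoretical × 100
= 19/98 × 100
= 19.39%

19.39%


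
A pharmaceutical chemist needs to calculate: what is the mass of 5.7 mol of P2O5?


M(P2O5) = 141.94 g/mol
mass = n × M = 5.7 × 141.94 = 809.06 g

809.06 g


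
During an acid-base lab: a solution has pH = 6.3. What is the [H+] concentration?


[H+] = 10^(-pH) = 10^(-6.3)
= 5.01×10^-7 M

5.01×10^-7 M


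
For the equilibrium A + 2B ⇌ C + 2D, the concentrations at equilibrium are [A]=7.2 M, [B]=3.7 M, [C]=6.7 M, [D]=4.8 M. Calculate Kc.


Kc = [C][D]^2/([A][B]^2)
= (6.7^1 × 4.8^2)/(7.2^1 × 3.7^2)
= 154.368/98.568
= 1.566

1.566


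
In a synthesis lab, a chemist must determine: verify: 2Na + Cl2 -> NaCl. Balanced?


Equation: 2Na + Cl2 -> NaCl
Check atoms: Cl: 2≠1, Na: 2≠1
Not balanced

No, not balanced


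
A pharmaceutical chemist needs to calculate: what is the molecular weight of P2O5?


M(P2O5) = 2×30.97 + 5×16.0
= 61.94 + 80.0
= 141.94 g/mol

141.94 g/mol


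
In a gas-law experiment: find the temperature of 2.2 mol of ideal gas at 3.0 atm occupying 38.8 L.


PV = nRT  (R = 0.08206 L·atm/(mol·K))
T = PV/(nR) = 3.0×38.8/(2.2×0.08206)
= 116.40/0.180532
= 644.76 K

644.76 K


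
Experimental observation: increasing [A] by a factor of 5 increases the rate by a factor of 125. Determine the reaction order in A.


rate ∝ [A]^n
5^n = 125 → n = 3
Order in A: 3

3


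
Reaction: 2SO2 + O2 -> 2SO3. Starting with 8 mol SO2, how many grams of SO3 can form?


Mole ratio SO3:SO2 = 2:2
n(SO3) = 8 × 2/2 = 8.000 mol
mass = 8.000 × 80.07 = 640.56 g

640.56 g


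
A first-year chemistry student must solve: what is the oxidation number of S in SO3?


x + 3(-2) = 0, so x = +6
Oxidation number: +6

+6


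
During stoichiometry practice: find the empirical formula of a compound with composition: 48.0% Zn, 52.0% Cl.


Assume 100 g sample. Moles of each element:
  Zn: 48.0/65.38 = 0.734 mol
  Cl: 52.0/35.45 = 1.467 mol
Divide by smallest (0.734):
  Zn: 0.734/0.734 = 1.0
  Cl: 1.467/0.734 = 2.0
Empirical formula: ZnCl2

ZnCl2


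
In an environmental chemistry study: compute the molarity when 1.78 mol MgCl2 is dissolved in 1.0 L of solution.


M = n/V = 1.78/1.0 = 1.780 mol/L

1.780 M


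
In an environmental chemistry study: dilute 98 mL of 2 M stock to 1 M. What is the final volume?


C1V1 = C2V2
2 × 98 = 1 × V2
V2 = 196/1 = 196.0 mL

196.0 mL


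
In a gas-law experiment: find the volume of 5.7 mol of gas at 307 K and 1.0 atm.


PV = nRT  (R = 0.08206 L·atm/(mol·K))
V = nRT/P = 5.7×0.08206×307/1.0
= 143.597 L

143.597 L


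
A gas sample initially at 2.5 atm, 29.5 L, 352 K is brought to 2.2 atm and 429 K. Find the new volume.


P1V1/T1 = P2V2/T2
V2 = P1V1T2/(T1P2)
= 2.5×29.5×429/(352×2.2)
= 40.856 L

40.856 L


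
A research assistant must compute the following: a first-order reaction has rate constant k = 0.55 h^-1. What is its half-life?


t½ = ln2/k = 0.693147/(0.55 h^-1)
= 1.260 h

1.260 h


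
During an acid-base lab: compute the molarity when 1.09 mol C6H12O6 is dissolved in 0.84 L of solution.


M = n/V = 1.09/0.84 = 1.298 mol/L

1.298 M


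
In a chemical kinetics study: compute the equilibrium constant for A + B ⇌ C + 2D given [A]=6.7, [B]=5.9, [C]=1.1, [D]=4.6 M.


Kc = [C][D]^2/([A][B])
= (1.1^1 × 4.6^2)/(6.7^1 × 5.9^1)
= 23.276/39.53
= 0.5888

0.5888


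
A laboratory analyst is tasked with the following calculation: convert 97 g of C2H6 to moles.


M(C2H6) = 30.07 g/mol
n = mass/M = 97/30.07 = 3.2258 mol

3.2258 mol


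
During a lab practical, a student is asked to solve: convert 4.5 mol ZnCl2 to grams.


M(ZnCl2) = 136.28 g/mol
mass = n × M = 4.5 × 136.28 = 613.26 g

613.26 g


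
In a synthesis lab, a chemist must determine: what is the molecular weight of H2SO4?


M(H2SO4) = 2×1.008 + 1×32.07 + 4×16.0
= 2.02 + 32.07 + 64.0
= 98.09 g/mol

98.09 g/mol


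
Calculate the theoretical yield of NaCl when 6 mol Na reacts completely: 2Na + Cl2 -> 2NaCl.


Mole ratio NaCl:Na = 2:2
n(NaCl) = 6 × 2/2 = 6.000 mol
mass = 6.000 × 58.44 = 350.64 g

350.64 g


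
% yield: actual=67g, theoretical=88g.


% yield = actual/theoretical × 100
= 67/88 × 100
= 76.14%

76.14%


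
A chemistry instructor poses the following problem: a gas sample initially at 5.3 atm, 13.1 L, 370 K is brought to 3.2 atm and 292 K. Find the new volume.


P1V1/T1 = P2V2/T2
V2 = P1V1T2/(T1P2)
= 5.3×13.1×292/(370×3.2)
= 17.123 L

17.123 L


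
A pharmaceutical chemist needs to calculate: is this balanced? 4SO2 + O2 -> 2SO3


Equation: 4SO2 + O2 -> 2SO3
Check atoms: O: 10≠6, S: 4≠2
Not balanced

No, not balanced


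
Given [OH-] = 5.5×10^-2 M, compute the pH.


pOH = -log10([OH-]) = -log10(5.5×10^-2)
= 2 - log10(5.5) = 1.26
pH = 14 - pOH = 14 - 1.26 = 12.74

12.74


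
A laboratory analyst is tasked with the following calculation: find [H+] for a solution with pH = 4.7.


[H+] = 10^(-pH) = 10^(-4.7)
= 2.0×10^-5 M

2.0×10^-5 M


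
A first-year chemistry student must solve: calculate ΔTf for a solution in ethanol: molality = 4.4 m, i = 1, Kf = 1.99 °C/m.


ΔTf = Kf × m × i
= 1.99 × 4.4 × 1
= 8.756 °C

8.756 °C


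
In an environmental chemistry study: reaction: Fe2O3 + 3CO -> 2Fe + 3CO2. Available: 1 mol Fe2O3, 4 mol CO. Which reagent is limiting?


Mole ratio available / coefficient:
  Fe2O3: 1/1 = 1.000
  CO: 4/3 = 1.333
Smaller ratio is limiting.

Fe2O3


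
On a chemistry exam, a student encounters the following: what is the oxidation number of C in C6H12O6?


6x + 12(+1) + 6(-2) = 0, so x = +0
Oxidation number: +0

+0


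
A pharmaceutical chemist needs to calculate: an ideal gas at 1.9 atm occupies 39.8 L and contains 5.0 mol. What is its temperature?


PV = nRT  (R = 0.08206 L·atm/(mol·K))
T = PV/(nR) = 1.9×39.8/(5.0×0.08206)
= 75.62/0.410300
= 184.30 K

184.30 K


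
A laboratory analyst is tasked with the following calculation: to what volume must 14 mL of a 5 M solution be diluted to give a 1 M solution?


C1V1 = C2V2
5 × 14 = 1 × V2
V2 = 70/1 = 70.0 mL

70.0 mL


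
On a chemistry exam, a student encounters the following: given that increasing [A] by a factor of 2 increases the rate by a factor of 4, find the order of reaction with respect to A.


rate ∝ [A]^n
2^n = 4 → n = 2
Order in A: 2

2


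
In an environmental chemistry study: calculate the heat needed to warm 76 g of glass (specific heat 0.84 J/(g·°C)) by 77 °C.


q = mcΔT = 76 × 0.84 × 77
= 4915.68 J

4915.68 J


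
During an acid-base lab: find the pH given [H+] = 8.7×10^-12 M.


pH = -log10([H+]) = -log10(8.7×10^-12)
= 12 - log10(8.7)
= 12 - 0.94
= 11.06

11.06


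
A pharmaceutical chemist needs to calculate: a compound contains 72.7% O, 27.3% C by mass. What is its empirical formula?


Assume 100 g sample. Moles of each element:
  O: 72.7/16.0 = 4.544 mol
  C: 27.3/12.01 = 2.273 mol
Divide by smallest (2.273):
  O: 4.544/2.273 = 2.0
  C: 2.273/2.273 = 1.0
Empirical formula: CO2

CO2


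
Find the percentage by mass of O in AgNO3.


M(AgNO3) = 1×107.87 + 1×14.01 + 3×16.0 = 169.88 g/mol
Mass of O = 3 × 16.0 = 48.00 g/mol
% O = 48.00/169.88 × 100 = 28.26%

28.26%


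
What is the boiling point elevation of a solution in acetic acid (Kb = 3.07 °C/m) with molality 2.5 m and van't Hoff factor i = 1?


ΔTb = Kb × m × i
= 3.07 × 2.5 × 1
= 7.675 °C

7.675 °C


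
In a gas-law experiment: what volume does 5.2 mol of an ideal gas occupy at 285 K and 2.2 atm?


PV = nRT  (R = 0.08206 L·atm/(mol·K))
V = nRT/P = 5.2×0.08206×285/2.2
= 55.279 L

55.279 L


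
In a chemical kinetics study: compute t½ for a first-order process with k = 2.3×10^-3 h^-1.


t½ = ln2/k = 0.693147/(2.3×10^-3 h^-1)
= 301.4 h

301.4 h


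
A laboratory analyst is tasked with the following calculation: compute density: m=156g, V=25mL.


ρ = mass/volume
= 156/25
= 6.24 g/mL

6.24 g/mL


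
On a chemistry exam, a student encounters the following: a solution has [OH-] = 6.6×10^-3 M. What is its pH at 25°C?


pOH = -log10([OH-]) = -log10(6.6×10^-3)
= 3 - log10(6.6) = 2.18
pH = 14 - pOH = 14 - 2.18 = 11.82

11.82


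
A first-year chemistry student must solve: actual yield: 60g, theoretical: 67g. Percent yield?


% yield = actual/theoretical × 100
= 60/67 × 100
= 89.55%

89.55%


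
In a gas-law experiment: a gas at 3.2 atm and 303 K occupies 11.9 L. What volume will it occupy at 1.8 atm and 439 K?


P1V1/T1 = P2V2/T2
V2 = P1V1T2/(T1P2)
= 3.2×11.9×439/(303×1.8)
= 30.651 L

30.651 L


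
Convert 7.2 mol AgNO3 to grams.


M(AgNO3) = 169.88 g/mol
mass = n × M = 7.2 × 169.88 = 1223.14 g

1223.14 g


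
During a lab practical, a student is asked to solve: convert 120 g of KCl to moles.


M(KCl) = 74.55 g/mol
n = mass/M = 120/74.55 = 1.6097 mol

1.6097 mol


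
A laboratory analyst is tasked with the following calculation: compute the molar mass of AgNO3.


M(AgNO3) = 1×107.87 + 1×14.01 + 3×16.0
= 107.87 + 14.01 + 48.0
= 169.88 g/mol

169.88 g/mol


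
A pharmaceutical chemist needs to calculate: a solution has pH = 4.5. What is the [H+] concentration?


[H+] = 10^(-pH) = 10^(-4.5)
= 3.16×10^-5 M

3.16×10^-5 M


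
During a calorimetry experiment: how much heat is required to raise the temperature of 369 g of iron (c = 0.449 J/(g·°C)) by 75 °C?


q = mcΔT = 369 × 0.449 × 75
= 12426.08 J

12426.08 J


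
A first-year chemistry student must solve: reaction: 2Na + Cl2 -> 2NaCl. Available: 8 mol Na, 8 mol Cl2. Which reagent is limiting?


Mole ratio available / coefficient:
  Na: 8/2 = 4.000
  Cl2: 8/1 = 8.000
Smaller ratio is limiting.

Na


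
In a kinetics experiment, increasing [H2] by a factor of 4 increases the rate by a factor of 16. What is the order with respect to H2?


rate ∝ [H2]^n
4^n = 16 → n = 2
Order in H2: 2

2


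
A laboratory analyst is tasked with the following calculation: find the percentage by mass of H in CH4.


M(CH4) = 1×12.01 + 4×1.008 = 16.042 g/mol
Mass of H = 4 × 1.008 = 4.032 g/mol
% H = 4.032/16.042 × 100 = 25.13%

25.13%


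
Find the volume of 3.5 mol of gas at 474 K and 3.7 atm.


PV = nRT  (R = 0.08206 L·atm/(mol·K))
V = nRT/P = 3.5×0.08206×474/3.7
= 36.794 L

36.794 L


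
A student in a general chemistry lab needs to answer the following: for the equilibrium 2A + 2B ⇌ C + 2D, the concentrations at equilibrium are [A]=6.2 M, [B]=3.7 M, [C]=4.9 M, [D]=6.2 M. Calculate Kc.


Kc = [C][D]^2/([A]^2[B]^2)
= (4.9^1 × 6.2^2)/(6.2^2 × 3.7^2)
= 188.356/526.2436
= 0.3579

0.3579


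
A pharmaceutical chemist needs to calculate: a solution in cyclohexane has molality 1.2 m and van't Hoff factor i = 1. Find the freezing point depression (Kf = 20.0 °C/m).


ΔTf = Kf × m × i
= 20.0 × 1.2 × 1
= 24.0 °C

24.0 °C


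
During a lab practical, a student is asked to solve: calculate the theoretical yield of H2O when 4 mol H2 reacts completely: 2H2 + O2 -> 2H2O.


Mole ratio H2O:H2 = 2:2
n(H2O) = 4 × 2/2 = 4.000 mol
mass = 4.000 × 18.02 = 72.08 g

72.08 g


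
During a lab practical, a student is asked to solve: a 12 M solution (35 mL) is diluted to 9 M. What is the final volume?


C1V1 = C2V2
12 × 35 = 9 × V2
V2 = 420/9 = 46.67 mL

46.67 mL


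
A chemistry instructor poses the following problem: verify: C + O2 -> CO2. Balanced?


Equation: C + O2 -> CO2
Check atoms: C: 1=1, O: 2=2
Balanced

Yes, balanced


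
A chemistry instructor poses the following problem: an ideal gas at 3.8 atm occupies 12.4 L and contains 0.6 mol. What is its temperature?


PV = nRT  (R = 0.08206 L·atm/(mol·K))
T = PV/(nR) = 3.8×12.4/(0.6×0.08206)
= 47.12/0.049236
= 957.02 K

957.02 K


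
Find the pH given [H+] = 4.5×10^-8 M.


pH = -log10([H+]) = -log10(4.5×10^-8)
= 8 - log10(4.5)
= 8 - 0.65
= 7.35

7.35


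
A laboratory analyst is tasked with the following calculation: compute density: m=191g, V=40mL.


ρ = mass/volume
= 191/40
= 4.775 g/mL

4.775 g/mL


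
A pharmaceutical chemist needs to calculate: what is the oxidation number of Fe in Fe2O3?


2x + 3(-2) = 0, so x = +3
Oxidation number: +3

+3


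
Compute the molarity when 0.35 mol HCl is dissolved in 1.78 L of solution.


M = n/V = 0.35/1.78 = 0.197 mol/L

0.197 M


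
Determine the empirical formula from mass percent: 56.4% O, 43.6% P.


Assume 100 g sample. Moles of each element:
  O: 56.4/16.0 = 3.525 mol
  P: 43.6/30.97 = 1.408 mol
Divide by smallest (1.408):
  O: 3.525/1.408 = 2.5
  P: 1.408/1.408 = 1.0
Multiply all ratios by 2 to obtain whole numbers.
Empirical formula: P2O5

P2O5


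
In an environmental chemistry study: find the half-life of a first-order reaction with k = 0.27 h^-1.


t½ = ln2/k = 0.693147/(0.27 h^-1)
= 2.567 h

2.567 h


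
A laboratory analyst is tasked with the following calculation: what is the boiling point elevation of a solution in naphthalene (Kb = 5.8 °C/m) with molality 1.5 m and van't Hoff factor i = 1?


ΔTb = Kb × m × i
= 5.8 × 1.5 × 1
= 8.7 °C

8.7 °C


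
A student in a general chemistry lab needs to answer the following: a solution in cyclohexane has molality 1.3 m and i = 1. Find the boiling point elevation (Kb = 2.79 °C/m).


ΔTb = Kb × m × i
= 2.79 × 1.3 × 1
= 3.627 °C

3.627 °C


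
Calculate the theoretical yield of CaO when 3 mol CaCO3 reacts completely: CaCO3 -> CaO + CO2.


Mole ratio CaO:CaCO3 = 1:1
n(CaO) = 3 × 1/1 = 3.000 mol
mass = 3.000 × 56.08 = 168.24 g

168.24 g


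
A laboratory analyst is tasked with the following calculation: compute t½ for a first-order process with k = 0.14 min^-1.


t½ = ln2/k = 0.693147/(0.14 min^-1)
= 4.951 min

4.951 min


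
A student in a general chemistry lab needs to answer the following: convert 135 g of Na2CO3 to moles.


M(Na2CO3) = 105.99 g/mol
n = mass/M = 135/105.99 = 1.2737 mol

1.2737 mol


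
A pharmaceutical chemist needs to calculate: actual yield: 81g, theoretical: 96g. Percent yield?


% yield = actual/theoretical × 100
= 81/96 × 100
= 84.38%

84.38%


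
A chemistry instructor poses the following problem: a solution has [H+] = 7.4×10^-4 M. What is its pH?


pH = -log10([H+]) = -log10(7.4×10^-4)
= 4 - log10(7.4)
= 4 - 0.87
= 3.13

3.13


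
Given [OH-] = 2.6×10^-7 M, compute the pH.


pOH = -log10([OH-]) = -log10(2.6×10^-7)
= 7 - log10(2.6) = 6.59
pH = 14 - pOH = 14 - 6.59 = 7.41

7.41


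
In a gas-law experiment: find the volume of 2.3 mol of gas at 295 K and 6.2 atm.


PV = nRT  (R = 0.08206 L·atm/(mol·K))
V = nRT/P = 2.3×0.08206×295/6.2
= 8.98 L

8.98 L


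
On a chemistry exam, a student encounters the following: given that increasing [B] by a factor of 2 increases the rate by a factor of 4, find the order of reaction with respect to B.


rate ∝ [B]^n
2^n = 4 → n = 2
Order in B: 2

2
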